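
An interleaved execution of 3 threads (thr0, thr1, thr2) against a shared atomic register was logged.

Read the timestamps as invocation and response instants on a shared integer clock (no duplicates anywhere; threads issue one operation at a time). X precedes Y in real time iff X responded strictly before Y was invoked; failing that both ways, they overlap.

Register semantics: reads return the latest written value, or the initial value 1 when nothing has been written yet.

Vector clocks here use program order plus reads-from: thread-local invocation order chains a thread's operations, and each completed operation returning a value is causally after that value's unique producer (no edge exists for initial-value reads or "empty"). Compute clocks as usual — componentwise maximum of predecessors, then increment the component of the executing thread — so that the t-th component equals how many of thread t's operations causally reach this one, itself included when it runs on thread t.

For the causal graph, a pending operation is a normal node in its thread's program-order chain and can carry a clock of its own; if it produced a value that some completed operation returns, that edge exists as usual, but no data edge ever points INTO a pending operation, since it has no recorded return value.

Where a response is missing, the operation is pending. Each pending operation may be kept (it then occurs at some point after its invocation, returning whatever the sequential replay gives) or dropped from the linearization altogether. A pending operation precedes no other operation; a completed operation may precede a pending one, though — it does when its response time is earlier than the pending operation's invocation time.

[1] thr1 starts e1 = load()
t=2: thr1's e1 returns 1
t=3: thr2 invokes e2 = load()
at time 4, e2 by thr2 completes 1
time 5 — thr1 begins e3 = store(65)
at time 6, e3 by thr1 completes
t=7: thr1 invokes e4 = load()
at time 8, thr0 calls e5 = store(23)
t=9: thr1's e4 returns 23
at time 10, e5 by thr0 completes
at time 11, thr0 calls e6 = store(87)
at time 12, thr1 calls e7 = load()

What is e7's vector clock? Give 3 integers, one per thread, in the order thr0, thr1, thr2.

root op e2, invoked 3: fresh clock plus thr2's own tick → (0, 0, 1)
root op e1, invoked 1: fresh clock plus thr1's own tick → (0, 1, 0)
root op e5, invoked 8: fresh clock plus thr0's own tick → (1, 0, 0)
e3 (invocation 5): componentwise max over VC(e1)=(0, 1, 0), +1 at thr1, giving (0, 2, 0)
e6 (invocation 11): componentwise max over VC(e5)=(1, 0, 0), +1 at thr0, giving (2, 0, 0)
e4 (invocation 7): componentwise max over VC(e3)=(0, 2, 0), VC(e5)=(1, 0, 0), +1 at thr1, giving (1, 3, 0)
e7 (invocation 12): componentwise max over VC(e4)=(1, 3, 0), +1 at thr1, giving (1, 4, 0)
target: VC(e7) = (1, 4, 0)

(1, 4, 0)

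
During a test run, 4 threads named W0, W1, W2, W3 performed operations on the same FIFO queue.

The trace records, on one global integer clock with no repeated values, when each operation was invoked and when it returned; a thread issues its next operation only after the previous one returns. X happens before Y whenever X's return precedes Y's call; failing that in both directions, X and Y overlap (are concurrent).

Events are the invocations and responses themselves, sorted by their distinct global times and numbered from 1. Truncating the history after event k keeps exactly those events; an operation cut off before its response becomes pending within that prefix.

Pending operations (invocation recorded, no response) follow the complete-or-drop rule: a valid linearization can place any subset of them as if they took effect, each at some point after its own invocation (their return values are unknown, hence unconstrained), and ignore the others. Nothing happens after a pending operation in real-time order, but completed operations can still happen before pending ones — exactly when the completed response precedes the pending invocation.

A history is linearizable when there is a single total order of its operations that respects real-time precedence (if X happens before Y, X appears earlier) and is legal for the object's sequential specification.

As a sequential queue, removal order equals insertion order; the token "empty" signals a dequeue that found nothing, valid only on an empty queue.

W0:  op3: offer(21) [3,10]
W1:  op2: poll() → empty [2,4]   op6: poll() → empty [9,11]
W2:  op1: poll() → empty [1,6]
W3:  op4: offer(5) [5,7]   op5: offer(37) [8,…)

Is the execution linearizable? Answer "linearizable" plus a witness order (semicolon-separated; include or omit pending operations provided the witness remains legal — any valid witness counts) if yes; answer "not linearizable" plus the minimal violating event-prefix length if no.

not linearizable — minimal violating prefix: 11 events

cut after 10 events: linearizable; cut after 11 events (op6 responds, time 11): not linearizable
no legal order exists: 15 real-time-consistent candidates over 5 completed FIFO queue operations, all rejected
including or dropping the 1 pending operation (op5) in any combination fails
e.g. op1, op2, op3, op4, op6 (pending dropped): illegal at step 5, since op6 poll() → empty cannot apply there
e.g. op1, op2, op4, op3, op6 (pending dropped): illegal at step 5, since op6 poll() → empty cannot apply there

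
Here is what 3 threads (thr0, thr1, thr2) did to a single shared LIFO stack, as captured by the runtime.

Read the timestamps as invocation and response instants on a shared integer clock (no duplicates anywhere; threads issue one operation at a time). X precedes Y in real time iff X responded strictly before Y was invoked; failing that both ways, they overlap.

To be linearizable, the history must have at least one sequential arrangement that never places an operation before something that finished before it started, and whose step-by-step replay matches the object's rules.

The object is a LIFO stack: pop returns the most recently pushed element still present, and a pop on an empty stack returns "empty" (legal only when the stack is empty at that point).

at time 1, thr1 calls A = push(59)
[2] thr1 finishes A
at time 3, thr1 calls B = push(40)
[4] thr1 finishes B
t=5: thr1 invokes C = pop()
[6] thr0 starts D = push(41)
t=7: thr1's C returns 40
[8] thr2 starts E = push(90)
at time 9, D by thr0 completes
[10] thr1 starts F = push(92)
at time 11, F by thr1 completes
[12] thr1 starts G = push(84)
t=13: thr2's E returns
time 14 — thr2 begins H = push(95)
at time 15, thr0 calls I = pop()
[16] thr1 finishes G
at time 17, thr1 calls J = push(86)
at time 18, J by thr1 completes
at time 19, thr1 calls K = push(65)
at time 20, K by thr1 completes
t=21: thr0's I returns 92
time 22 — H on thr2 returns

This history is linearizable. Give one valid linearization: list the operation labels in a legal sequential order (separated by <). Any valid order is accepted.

step 1: A push(59) — stack <59>
step 2: B push(40) — stack <59,40>
step 3: C pop() → 40 — stack <59>
step 4: D push(41) — stack <59,41>
step 5: E push(90) — stack <59,41,90>
step 6: F push(92) — stack <59,41,90,92>
step 7: I pop() → 92 — stack <59,41,90>
step 8: G push(84) — stack <59,41,90,84>
step 9: H push(95) — stack <59,41,90,84,95>
step 10: J push(86) — stack <59,41,90,84,95,86>
step 11: K push(65) — stack <59,41,90,84,95,86,65>

A < B < C < D < E < F < I < G < H < J < K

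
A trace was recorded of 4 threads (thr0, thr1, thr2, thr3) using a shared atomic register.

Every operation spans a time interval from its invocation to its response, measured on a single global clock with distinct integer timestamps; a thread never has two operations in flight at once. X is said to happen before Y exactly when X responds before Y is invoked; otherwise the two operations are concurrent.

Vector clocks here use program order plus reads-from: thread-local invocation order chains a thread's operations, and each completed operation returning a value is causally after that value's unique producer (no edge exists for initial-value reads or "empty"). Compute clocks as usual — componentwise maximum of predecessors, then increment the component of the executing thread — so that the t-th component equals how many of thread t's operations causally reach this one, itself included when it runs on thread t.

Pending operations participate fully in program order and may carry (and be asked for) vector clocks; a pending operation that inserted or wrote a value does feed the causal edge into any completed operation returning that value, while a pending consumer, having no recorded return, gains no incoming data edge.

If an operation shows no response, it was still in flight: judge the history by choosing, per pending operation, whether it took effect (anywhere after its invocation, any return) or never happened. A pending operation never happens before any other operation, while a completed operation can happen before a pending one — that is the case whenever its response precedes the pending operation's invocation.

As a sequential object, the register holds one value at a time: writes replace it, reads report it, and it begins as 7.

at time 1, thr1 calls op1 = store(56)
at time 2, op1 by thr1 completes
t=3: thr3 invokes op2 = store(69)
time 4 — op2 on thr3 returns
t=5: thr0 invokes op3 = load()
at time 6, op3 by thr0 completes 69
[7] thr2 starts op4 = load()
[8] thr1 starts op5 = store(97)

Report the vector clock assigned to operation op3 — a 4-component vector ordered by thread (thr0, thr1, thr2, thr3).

invoked at 3, op2 has no predecessors; its own thr3 bump gives (0, 0, 0, 1)
invoked at 7, op4 has no predecessors; its own thr2 bump gives (0, 0, 1, 0)
invoked at 1, op1 has no predecessors; its own thr1 bump gives (0, 1, 0, 0)
VC(op5, invoked at 8): max of VC(op1)=(0, 1, 0, 0), then +1 on thread thr1 → (0, 2, 0, 0)
VC(op3, invoked at 5): max of VC(op2)=(0, 0, 0, 1), then +1 on thread thr0 → (1, 0, 0, 1)
target: VC(op3) = (1, 0, 0, 1)

(1, 0, 0, 1)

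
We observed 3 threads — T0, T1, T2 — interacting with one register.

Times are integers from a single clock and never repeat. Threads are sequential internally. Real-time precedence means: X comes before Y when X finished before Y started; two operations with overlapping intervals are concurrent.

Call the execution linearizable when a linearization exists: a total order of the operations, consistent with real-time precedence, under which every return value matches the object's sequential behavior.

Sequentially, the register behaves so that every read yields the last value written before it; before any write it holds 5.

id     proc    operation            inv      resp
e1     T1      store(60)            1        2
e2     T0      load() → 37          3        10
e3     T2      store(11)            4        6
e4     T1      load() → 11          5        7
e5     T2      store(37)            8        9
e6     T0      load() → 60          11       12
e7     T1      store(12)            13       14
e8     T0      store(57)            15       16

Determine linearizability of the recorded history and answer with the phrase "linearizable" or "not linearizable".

through event 11 a valid linearization exists; event 12 (e6 responding at time 12) ends that
no legal order exists: 8 real-time-consistent candidates over 6 completed register operations, all rejected
sample order e1, e2, e3, e4, e5, e6 stalls at step 2 — e2 load() → 37 has no legal effect
sample order e1, e2, e4, e3, e5, e6 stalls at step 2 — e2 load() → 37 has no legal effect

not linearizable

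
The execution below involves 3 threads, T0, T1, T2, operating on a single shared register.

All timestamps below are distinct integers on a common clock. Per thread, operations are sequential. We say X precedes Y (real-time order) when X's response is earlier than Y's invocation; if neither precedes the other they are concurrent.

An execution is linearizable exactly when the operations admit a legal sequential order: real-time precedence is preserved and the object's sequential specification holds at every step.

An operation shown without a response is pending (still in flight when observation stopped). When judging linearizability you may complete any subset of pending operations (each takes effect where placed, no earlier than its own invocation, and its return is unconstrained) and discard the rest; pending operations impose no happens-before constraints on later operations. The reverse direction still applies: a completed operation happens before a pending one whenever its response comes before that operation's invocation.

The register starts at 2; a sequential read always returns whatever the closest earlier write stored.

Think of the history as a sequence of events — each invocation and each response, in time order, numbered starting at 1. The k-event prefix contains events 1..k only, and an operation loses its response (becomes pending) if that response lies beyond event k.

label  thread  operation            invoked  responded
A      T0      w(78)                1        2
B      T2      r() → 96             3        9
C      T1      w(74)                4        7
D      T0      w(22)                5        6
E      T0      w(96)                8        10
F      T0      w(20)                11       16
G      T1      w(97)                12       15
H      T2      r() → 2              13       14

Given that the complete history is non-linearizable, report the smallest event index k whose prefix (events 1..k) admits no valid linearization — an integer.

events 1..13 are linearizable, e.g. via A, C, D, E, B:
after step 1 (A w(78)): value 78
after step 2 (C w(74)): value 74
after step 3 (D w(22)): value 22
after step 4 (E w(96)): value 96
after step 5 (B r() → 96): value 96
with event 14 included (H responding at time 14), all real-time-consistent orders fail
include/drop combinations of the 2 pending operations (F, G) were all tried; none helps
for example A, B, C, D, E, H (pending dropped) fails at step 2: B r() → 96 is not legal there
for example A, B, D, C, E, H (pending dropped) fails at step 2: B r() → 96 is not legal there

14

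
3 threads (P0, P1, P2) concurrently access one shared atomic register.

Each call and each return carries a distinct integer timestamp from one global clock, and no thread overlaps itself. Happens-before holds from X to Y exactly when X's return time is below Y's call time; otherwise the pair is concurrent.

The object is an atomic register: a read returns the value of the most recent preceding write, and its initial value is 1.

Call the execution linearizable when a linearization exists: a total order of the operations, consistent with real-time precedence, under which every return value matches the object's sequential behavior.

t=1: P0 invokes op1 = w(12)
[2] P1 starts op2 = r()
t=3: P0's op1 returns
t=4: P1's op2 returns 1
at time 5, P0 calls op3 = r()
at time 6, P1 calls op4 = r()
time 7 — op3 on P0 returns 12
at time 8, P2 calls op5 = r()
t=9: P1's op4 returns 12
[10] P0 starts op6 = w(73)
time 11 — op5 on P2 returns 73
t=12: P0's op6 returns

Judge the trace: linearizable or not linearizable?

a witness: op2, op1, op3, op4, op6, op5
step 1: op2 r() → 1 — value 1
step 2: op1 w(12) — value 12
step 3: op3 r() → 12 — value 12
step 4: op4 r() → 12 — value 12
step 5: op6 w(73) — value 73
step 6: op5 r() → 73 — value 73

linearizable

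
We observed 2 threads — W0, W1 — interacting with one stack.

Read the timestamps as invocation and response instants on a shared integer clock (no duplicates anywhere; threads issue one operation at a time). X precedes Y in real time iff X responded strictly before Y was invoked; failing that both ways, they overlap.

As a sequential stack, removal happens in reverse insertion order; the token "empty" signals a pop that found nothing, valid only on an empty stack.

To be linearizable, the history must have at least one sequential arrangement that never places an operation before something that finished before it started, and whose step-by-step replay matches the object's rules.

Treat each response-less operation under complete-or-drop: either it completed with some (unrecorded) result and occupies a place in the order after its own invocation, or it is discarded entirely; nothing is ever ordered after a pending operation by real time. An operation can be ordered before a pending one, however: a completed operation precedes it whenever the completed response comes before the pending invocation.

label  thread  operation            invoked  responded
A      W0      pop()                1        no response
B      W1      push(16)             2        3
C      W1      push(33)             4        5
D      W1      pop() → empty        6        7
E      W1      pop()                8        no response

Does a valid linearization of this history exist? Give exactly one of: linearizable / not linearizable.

not linearizable

already the first 7 events (up to D's response at time 7) admit no linearization; the first 6 still do
exhaustive check: the 3 completed stack ops admit one real-time order; illegal
no escape via the 1 pending operation (A): every completion choice fails
e.g. B, C, D (pending dropped): illegal at step 3, since D pop() → empty cannot apply there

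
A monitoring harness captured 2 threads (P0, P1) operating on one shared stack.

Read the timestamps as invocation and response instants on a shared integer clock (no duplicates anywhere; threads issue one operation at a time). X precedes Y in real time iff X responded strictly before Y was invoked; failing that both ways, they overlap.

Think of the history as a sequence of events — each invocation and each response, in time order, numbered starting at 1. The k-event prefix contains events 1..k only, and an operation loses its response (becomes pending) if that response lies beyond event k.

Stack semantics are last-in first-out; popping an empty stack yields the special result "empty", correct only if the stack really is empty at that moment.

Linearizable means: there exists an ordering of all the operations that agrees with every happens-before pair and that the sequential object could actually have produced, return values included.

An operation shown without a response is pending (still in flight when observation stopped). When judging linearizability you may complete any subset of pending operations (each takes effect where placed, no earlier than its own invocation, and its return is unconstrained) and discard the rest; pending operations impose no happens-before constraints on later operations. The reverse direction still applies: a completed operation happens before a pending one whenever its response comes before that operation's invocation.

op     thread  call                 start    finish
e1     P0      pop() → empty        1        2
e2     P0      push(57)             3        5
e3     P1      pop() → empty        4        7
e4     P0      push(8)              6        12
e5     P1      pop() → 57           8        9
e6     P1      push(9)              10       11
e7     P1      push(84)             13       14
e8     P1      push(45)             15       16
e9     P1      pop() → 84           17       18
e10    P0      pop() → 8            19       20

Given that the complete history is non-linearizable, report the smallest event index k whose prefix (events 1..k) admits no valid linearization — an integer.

events 1..17 are linearizable; a witness order is e1, e3, e2, e5, e4, e6, e7, e8:
step 1: e1 pop() → empty — stack <>
step 2: e3 pop() → empty — stack <>
step 3: e2 push(57) — stack <57>
step 4: e5 pop() → 57 — stack <>
step 5: e4 push(8) — stack <8>
step 6: e6 push(9) — stack <8,9>
step 7: e7 push(84) — stack <8,9,84>
step 8: e8 push(45) — stack <8,9,84,45>
once event 18 joins (e9's response, time 18), exhaustive search finds no witness
for example e1, e2, e3, e4, e5, e6, e7, e8, e9 fails at step 3: e3 pop() → empty is not legal there
for example e1, e2, e3, e5, e4, e6, e7, e8, e9 fails at step 3: e3 pop() → empty is not legal there

18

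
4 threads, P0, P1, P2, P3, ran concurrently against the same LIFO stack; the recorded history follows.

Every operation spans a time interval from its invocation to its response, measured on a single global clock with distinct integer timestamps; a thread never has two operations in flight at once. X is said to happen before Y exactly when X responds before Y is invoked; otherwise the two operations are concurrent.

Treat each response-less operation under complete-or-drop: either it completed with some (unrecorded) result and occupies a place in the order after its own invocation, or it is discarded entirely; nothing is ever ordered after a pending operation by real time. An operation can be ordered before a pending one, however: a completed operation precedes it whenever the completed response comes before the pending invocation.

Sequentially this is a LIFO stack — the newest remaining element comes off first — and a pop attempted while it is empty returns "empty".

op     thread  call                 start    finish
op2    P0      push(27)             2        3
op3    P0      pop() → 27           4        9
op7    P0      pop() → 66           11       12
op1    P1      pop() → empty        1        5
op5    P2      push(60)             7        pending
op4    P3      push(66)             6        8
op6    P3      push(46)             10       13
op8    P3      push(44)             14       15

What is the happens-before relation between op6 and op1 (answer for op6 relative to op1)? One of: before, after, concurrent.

after

op6 spans [10,13], op1 spans [1,5]
resp(op1)=5 < inv(op6)=10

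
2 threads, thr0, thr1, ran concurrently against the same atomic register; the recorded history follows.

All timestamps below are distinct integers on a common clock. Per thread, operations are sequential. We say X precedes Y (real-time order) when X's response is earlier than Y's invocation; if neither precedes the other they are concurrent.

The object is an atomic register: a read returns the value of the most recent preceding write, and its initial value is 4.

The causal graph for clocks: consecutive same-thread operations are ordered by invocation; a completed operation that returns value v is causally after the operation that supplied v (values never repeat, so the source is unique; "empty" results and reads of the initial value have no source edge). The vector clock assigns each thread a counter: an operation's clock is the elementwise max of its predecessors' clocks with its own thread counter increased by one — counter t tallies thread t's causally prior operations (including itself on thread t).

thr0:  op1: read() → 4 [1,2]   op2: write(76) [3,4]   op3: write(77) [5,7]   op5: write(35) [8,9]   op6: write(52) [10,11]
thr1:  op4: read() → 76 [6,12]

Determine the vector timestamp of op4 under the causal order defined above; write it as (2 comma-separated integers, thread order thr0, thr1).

root op op1, invoked 1: fresh clock plus thr0's own tick → (1, 0)
from VC(op1)=(1, 0), op2 (invoked 3) maxes components and bumps thr0 → (2, 0)
from VC(op2)=(2, 0), op4 (invoked 6) maxes components and bumps thr1 → (2, 1)
from VC(op2)=(2, 0), op3 (invoked 5) maxes components and bumps thr0 → (3, 0)
from VC(op3)=(3, 0), op5 (invoked 8) maxes components and bumps thr0 → (4, 0)
from VC(op5)=(4, 0), op6 (invoked 10) maxes components and bumps thr0 → (5, 0)
target: VC(op4) = (2, 1)

(2, 1)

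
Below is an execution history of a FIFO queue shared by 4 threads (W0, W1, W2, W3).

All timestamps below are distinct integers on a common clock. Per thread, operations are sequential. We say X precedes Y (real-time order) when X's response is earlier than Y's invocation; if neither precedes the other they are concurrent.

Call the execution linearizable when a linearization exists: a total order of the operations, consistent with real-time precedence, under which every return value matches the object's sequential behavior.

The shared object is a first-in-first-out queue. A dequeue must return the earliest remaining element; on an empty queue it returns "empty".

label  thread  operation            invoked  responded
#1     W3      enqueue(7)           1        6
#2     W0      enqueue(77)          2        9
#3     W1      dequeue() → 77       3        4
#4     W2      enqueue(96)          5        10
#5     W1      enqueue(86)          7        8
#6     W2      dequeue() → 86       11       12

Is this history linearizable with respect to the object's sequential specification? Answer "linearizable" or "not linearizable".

events 1..11 are fine; event 12 — the response of #6 at time 12 — makes the prefix non-linearizable
all 25 real-time-respecting orders fail — 6 completed FIFO queue operations, no legal replay
sample order #1, #2, #3, #4, #5, #6 stalls at step 3 — #3 dequeue() → 77 has no legal effect
sample order #1, #2, #3, #5, #4, #6 stalls at step 3 — #3 dequeue() → 77 has no legal effect

not linearizable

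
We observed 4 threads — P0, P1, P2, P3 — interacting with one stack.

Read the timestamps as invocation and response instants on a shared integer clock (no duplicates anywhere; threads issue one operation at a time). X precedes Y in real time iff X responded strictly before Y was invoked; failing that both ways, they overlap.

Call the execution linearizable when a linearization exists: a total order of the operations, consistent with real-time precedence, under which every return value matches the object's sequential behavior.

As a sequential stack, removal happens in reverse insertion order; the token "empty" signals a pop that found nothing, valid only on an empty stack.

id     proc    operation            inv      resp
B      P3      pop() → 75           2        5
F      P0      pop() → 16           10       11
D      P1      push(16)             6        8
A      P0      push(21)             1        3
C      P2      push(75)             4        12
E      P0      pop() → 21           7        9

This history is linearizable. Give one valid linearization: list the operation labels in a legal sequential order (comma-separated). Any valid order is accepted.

step 1: A push(21) — stack <21>
step 2: C push(75) — stack <21,75>
step 3: B pop() → 75 — stack <21>
step 4: E pop() → 21 — stack <>
step 5: D push(16) — stack <16>
step 6: F pop() → 16 — stack <>

A, C, B, E, D, F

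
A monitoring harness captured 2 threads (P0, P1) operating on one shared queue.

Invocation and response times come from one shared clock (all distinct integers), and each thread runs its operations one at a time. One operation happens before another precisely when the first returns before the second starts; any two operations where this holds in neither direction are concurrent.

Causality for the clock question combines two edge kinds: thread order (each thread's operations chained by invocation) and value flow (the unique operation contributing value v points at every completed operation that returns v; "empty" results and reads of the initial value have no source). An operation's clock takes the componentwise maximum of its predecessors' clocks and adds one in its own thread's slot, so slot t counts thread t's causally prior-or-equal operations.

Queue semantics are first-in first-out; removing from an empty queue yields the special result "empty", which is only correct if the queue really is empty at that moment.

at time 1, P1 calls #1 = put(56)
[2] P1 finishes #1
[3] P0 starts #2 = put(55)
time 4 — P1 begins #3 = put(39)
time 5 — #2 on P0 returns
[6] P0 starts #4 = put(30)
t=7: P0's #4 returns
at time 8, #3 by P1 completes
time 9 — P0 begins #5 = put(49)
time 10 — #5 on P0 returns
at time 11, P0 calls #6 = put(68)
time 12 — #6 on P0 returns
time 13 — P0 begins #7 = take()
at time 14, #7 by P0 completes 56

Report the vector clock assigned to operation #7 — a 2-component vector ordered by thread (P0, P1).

(5, 1)

root op #1, invoked 1: fresh clock plus P1's own tick → (0, 1)
root op #2, invoked 3: fresh clock plus P0's own tick → (1, 0)
invoked at 4, #3 merges VC(#1)=(0, 1) and bumps P1's slot → (0, 2)
invoked at 6, #4 merges VC(#2)=(1, 0) and bumps P0's slot → (2, 0)
invoked at 9, #5 merges VC(#4)=(2, 0) and bumps P0's slot → (3, 0)
invoked at 11, #6 merges VC(#5)=(3, 0) and bumps P0's slot → (4, 0)
invoked at 13, #7 merges VC(#1)=(0, 1), VC(#6)=(4, 0) and bumps P0's slot → (5, 1)
target: VC(#7) = (5, 1)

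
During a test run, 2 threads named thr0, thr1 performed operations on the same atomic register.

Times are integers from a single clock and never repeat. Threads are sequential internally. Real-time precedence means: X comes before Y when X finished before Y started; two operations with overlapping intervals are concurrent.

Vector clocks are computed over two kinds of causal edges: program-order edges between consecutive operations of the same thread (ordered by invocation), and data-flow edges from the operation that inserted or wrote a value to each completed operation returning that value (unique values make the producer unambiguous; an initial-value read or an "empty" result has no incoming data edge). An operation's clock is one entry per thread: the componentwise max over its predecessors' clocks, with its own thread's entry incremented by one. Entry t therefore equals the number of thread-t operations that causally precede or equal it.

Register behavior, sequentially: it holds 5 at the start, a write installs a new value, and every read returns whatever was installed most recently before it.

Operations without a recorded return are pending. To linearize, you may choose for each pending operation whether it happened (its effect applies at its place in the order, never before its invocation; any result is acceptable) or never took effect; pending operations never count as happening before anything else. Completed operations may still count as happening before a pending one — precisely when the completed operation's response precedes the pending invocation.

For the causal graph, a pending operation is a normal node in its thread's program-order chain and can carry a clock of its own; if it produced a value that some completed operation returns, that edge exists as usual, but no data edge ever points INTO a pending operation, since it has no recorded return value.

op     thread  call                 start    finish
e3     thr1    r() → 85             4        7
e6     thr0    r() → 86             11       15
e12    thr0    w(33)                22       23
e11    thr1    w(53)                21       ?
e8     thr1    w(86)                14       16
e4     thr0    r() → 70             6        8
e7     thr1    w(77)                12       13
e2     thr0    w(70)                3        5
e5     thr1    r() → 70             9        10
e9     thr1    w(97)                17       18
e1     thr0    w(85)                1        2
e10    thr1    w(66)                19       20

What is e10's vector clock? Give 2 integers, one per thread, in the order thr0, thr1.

invoked at 1, e1 has no predecessors; its own thr0 bump gives (1, 0)
invoked at 4, e3 merges VC(e1)=(1, 0) and bumps thr1's slot → (1, 1)
invoked at 3, e2 merges VC(e1)=(1, 0) and bumps thr0's slot → (2, 0)
invoked at 6, e4 merges VC(e2)=(2, 0) and bumps thr0's slot → (3, 0)
invoked at 9, e5 merges VC(e2)=(2, 0), VC(e3)=(1, 1) and bumps thr1's slot → (2, 2)
invoked at 12, e7 merges VC(e5)=(2, 2) and bumps thr1's slot → (2, 3)
invoked at 14, e8 merges VC(e7)=(2, 3) and bumps thr1's slot → (2, 4)
invoked at 17, e9 merges VC(e8)=(2, 4) and bumps thr1's slot → (2, 5)
invoked at 19, e10 merges VC(e9)=(2, 5) and bumps thr1's slot → (2, 6)
invoked at 11, e6 merges VC(e4)=(3, 0), VC(e8)=(2, 4) and bumps thr0's slot → (4, 4)
invoked at 21, e11 merges VC(e10)=(2, 6) and bumps thr1's slot → (2, 7)
invoked at 22, e12 merges VC(e6)=(4, 4) and bumps thr0's slot → (5, 4)
target: VC(e10) = (2, 6)

(2, 6)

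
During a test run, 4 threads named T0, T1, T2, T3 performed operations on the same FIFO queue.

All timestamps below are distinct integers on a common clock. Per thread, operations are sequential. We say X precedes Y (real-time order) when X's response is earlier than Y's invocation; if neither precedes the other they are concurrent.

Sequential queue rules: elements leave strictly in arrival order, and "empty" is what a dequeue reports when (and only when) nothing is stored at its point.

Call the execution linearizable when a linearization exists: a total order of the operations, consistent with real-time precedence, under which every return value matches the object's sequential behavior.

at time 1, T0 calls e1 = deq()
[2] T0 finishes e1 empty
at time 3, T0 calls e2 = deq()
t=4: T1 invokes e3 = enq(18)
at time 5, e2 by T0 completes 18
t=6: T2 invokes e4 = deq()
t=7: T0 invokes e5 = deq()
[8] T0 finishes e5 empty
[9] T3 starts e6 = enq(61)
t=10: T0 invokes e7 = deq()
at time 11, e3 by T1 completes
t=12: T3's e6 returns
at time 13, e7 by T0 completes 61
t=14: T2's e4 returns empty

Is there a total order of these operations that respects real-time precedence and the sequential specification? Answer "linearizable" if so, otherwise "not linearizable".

linearizable

witness order: e1, e3, e2, e4, e5, e6, e7
step 1: e1 deq() → empty — queue <>
step 2: e3 enq(18) — queue <18>
step 3: e2 deq() → 18 — queue <>
step 4: e4 deq() → empty — queue <>
step 5: e5 deq() → empty — queue <>
step 6: e6 enq(61) — queue <61>
step 7: e7 deq() → 61 — queue <>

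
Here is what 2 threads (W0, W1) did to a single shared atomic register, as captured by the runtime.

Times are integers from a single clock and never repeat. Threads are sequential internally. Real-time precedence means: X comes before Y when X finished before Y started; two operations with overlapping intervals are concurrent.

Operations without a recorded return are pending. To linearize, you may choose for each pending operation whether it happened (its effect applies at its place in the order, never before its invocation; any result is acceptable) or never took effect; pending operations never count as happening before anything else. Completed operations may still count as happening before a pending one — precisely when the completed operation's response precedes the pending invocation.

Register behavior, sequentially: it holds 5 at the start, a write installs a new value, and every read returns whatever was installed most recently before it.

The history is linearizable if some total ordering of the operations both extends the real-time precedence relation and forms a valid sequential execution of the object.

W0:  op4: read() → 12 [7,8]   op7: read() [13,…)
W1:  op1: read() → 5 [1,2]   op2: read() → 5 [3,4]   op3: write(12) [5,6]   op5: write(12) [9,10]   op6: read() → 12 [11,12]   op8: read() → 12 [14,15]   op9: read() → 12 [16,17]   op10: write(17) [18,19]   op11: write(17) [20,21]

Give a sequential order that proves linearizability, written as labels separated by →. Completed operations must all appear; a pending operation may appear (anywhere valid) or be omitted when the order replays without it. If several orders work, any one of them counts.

step 1: op1 read() → 5 — value 5
step 2: op2 read() → 5 — value 5
step 3: op3 write(12) — value 12
step 4: op4 read() → 12 — value 12
step 5: op5 write(12) — value 12
step 6: op6 read() → 12 — value 12
step 7: op7 read() (pending, included) — value 12
step 8: op8 read() → 12 — value 12
step 9: op9 read() → 12 — value 12
step 10: op10 write(17) — value 17
step 11: op11 write(17) — value 17

op1 → op2 → op3 → op4 → op5 → op6 → op7 → op8 → op9 → op10 → op11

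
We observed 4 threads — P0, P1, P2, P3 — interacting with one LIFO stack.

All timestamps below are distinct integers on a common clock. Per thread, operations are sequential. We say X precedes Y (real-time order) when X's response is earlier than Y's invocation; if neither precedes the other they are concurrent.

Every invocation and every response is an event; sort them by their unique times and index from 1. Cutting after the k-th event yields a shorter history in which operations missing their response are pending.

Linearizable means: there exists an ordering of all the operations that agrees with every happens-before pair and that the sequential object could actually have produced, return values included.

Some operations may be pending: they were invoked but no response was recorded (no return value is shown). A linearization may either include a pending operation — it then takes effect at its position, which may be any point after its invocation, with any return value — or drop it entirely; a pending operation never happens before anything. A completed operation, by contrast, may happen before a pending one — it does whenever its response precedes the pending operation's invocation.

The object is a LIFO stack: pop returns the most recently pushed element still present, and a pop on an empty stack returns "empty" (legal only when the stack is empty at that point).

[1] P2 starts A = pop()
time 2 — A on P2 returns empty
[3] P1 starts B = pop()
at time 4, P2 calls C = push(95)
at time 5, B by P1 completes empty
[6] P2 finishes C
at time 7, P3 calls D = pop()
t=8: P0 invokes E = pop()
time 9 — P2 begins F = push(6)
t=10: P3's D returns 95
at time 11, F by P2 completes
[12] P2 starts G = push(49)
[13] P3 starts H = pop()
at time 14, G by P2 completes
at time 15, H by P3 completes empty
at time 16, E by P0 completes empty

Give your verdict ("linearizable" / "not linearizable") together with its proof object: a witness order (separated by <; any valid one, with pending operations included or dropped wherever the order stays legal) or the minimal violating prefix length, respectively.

not linearizable — minimal violating prefix: 16 events

cut after 15 events: linearizable; cut after 16 events (E responds, time 16): not linearizable
all 40 real-time-respecting orders fail — 8 completed LIFO stack operations, no legal replay
for example A, B, C, D, E, F, G, H fails at step 8: H pop() → empty is not legal there
for example A, B, C, D, E, F, H, G fails at step 7: H pop() → empty is not legal there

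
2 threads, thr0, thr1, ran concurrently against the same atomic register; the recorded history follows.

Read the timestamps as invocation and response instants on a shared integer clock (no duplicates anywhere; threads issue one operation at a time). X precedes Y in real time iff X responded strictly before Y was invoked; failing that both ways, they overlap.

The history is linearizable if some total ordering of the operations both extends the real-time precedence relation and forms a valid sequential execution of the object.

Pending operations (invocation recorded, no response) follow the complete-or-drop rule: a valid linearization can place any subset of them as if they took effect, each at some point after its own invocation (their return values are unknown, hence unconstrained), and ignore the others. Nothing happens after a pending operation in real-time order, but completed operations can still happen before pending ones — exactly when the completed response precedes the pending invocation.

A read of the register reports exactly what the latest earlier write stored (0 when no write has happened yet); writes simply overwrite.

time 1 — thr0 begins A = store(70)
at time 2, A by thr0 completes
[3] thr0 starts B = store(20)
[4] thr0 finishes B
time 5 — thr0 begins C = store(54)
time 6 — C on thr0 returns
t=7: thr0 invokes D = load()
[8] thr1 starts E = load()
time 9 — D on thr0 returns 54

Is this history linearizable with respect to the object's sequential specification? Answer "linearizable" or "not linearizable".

one valid linearization: A, B, C, D
1. A store(70), leaving value 70
2. B store(20), leaving value 20
3. C store(54), leaving value 54
4. D load() → 54, leaving value 54

linearizable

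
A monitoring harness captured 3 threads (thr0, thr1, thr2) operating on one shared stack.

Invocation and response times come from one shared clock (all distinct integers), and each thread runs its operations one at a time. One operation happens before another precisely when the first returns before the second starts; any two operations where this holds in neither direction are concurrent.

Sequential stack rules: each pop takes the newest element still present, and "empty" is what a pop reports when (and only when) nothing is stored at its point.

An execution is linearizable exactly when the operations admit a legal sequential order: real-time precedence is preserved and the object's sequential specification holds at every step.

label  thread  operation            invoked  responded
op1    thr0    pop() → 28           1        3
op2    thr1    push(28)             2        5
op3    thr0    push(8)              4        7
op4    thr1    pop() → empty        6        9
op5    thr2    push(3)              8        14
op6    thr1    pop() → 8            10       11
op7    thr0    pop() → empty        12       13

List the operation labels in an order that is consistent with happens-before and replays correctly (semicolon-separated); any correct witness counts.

after step 1 (op2 push(28)): stack <28>
after step 2 (op1 pop() → 28): stack <>
after step 3 (op4 pop() → empty): stack <>
after step 4 (op3 push(8)): stack <8>
after step 5 (op6 pop() → 8): stack <>
after step 6 (op7 pop() → empty): stack <>
after step 7 (op5 push(3)): stack <3>

op2; op1; op4; op3; op6; op7; op5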